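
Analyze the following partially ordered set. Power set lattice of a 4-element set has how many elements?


Power set = 2^n.
2^4 = 16


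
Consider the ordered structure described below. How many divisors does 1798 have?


Divisors of 1798: [1, 2, 29, 31, 58, 62, 899, 1798]
Count: 8


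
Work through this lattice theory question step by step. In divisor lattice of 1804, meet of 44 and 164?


In a divisor lattice, meet = gcd (greatest common divisor).
By Euclidean algorithm or factoring: gcd(44,164) = 4


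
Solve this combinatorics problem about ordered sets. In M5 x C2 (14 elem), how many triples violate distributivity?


Distributive law: a ^ (b v c) = (a ^ b) v (a ^ c).
Check all 14^3 = 2744 ordered triples (a,b,c).
  e.g. a=(a1,0), b=(a2,0), c=(a3,0): lhs=(a1,0) != rhs=(0,0)
  e.g. a=(a1,0), b=(a2,0), c=(a3,1): lhs=(a1,0) != rhs=(0,0)
Total violating triples: 480


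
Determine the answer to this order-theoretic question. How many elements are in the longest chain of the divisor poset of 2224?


A chain is a totally ordered subset; we count the number of elements in a maximum chain.
Compute, for each element x, the size of the longest chain ending at x:
  1: 1
  2: 2
  139: 2
  4: 3
  8: 4
  278: 3
  ...
A maximum chain: 1 < 2 < 4 < 8 < 16 < 2224
Number of elements in the longest chain: 6


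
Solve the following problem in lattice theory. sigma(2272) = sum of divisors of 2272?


sigma(n) = sum of divisors.
Divisors of 2272: [1, 2, 4, 8, 16, 32, 71, 142, 284, 568, 1136, 2272]
Sum = 4536


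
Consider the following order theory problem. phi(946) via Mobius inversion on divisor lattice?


phi(n) = n * prod_{p|n} (1 - 1/p).
Prime divisors of 946: [2, 11, 43]
phi(946) = 946 * (1 - 1/2) * (1 - 1/11) * (1 - 1/43)
phi(946) = 420


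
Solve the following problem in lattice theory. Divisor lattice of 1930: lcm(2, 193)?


Join=lcm.
gcd(2,193)=1
lcm=386


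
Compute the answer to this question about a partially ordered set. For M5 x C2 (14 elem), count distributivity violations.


Distributive law: a ^ (b v c) = (a ^ b) v (a ^ c).
Check all 14^3 = 2744 ordered triples (a,b,c).
  e.g. a=(a1,0), b=(a2,0), c=(a3,0): lhs=(a1,0) != rhs=(0,0)
  e.g. a=(a1,0), b=(a2,0), c=(a3,1): lhs=(a1,0) != rhs=(0,0)
Total violating triples: 480


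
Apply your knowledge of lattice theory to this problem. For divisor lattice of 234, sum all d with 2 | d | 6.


Interval [2,6] in divisors of 234: [2, 6]
Sum = 8


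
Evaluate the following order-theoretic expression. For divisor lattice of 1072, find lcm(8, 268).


In a divisor lattice, join = lcm (least common multiple).
Compute lcm iteratively: start with first element, then lcm(current, next).
Elements: [8, 268]
lcm(8,268) = 536
Final lcm = 536


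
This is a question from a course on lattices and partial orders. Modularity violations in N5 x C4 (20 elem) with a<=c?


Modular law: if a <= c then a v (b ^ c) = (a v b) ^ c.
Check all triples (a,b,c) with a <= c among 20 elements.
  e.g. a=(a,0), b=(c,0), c=(b,0): lhs=(a,0) != rhs=(b,0)
  e.g. a=(a,0), b=(c,1), c=(b,0): lhs=(a,0) != rhs=(b,0)
Total violating triples: 40


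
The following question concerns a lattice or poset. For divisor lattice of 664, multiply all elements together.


Divisors of 664: [1, 2, 4, 8, 83, 166, 332, 664]
Product = n^(d(n)/2) = 664^(8/2)
Product = 194389282816


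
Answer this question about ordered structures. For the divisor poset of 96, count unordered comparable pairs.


A comparable pair {a,b} has a < b or b < a in the order.
Count unordered pairs where one element is strictly below the other.
Examples: {1,2}, {1,3}, {1,4}, {1,6}, ...
Total comparable pairs: 51


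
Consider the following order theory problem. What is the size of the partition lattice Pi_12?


B(n) = number of set partitions of an n-element set.
B(n) satisfies the recurrence: B(n+1) = sum_k C(n,k)*B(k).
B(12) = 4213597


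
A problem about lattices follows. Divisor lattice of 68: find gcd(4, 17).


In a divisor lattice, meet = gcd (greatest common divisor).
By Euclidean algorithm or factoring: gcd(4,17) = 1


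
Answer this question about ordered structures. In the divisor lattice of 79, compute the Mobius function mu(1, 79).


In a divisor lattice, mu(a,b) = mu(b/a) where mu is the classical Mobius function.
b/a = 79/1 = 79
Prime factorization of 79: primes [79]
79 is squarefree with 1 prime factor(s), so mu(79) = (-1)^1 = -1


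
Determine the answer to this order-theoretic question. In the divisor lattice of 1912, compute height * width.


Height = length of longest chain minus 1; width = size of largest antichain.
A maximum chain: 1 | 239 | 478 | 956 | 1912  (height 4).
A maximum antichain: {2, 239}  (width 2).
Product = 4 * 2 = 8


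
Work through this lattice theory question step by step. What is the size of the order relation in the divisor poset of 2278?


The order relation is {(a,b) : a <= b}, reflexive so it includes (a,a).
Examples: (1,1), (1,1139), (1,134), (1,17), (1,2), ...
Total ordered pairs: 27


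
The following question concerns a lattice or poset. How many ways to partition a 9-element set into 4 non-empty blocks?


S(n,k) = k*S(n-1,k) + S(n-1,k-1).
S(8,4) = 1701, S(8,3) = 966
S(9,4) = 4*1701 + 966 = 6804 + 966
S(9,4) = 7770


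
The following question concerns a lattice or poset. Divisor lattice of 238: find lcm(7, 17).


In a divisor lattice, join = lcm (least common multiple).
gcd(7,17) = 1
lcm(7,17) = 7*17/gcd = 119/1 = 119


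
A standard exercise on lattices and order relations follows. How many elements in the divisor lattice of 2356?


Divisors of 2356: [1, 2, 4, 19, 31, 38, 62, 76, 124, 589, 1178, 2356]
Count: 12


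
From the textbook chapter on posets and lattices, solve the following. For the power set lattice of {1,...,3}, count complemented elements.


An element a is complemented if some b has a meet b = bottom, a join b = top.
every subset A has complement S\A, so all elements are complemented.
Complemented elements: {}, {1}, {2}, {3}, {1,2}, {1,3}, ... (2 more)
Count: 8


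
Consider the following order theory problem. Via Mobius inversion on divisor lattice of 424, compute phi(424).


phi(n) = n * prod_{p|n} (1 - 1/p).
Prime divisors of 424: [2, 53]
phi(424) = 424 * (1 - 1/2) * (1 - 1/53)
phi(424) = 208


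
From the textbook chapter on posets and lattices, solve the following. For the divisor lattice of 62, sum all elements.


sigma(n) = sum of divisors.
Divisors of 62: [1, 2, 31, 62]
Sum = 96


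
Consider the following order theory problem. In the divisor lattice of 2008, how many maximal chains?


A maximal chain goes from the minimum element to a maximal element via cover relations.
Counting all min-to-max paths in the cover graph.
Total maximal chains: 4


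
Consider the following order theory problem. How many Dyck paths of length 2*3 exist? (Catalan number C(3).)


C(n) = C(2n, n) / (n+1).
C(6, 3) = 20
C(3) = 20 / 4 = 5


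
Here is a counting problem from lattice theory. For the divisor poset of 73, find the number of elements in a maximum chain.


A chain is a totally ordered subset; we count the number of elements in a maximum chain.
Compute, for each element x, the size of the longest chain ending at x:
  1: 1
  73: 2
A maximum chain: 1 < 73
Number of elements in the longest chain: 2


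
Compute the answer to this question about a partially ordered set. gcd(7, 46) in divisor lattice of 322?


Meet=gcd.
gcd(7,46)=1


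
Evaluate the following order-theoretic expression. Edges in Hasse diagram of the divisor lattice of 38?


A cover relation a -< b holds when a < b with no c strictly between.
Cover relations:
  1 -< 2
  1 -< 19
  2 -< 38
  19 -< 38
Total: 4


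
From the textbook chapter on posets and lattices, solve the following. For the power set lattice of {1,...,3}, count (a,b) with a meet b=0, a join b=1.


Complement pair (a,b): a meet b = bottom, a join b = top.
Here: A intersect B = {} and A union B = {1,...,3}.
Pairs found: ({},{1,2,3}), ({1},{2,3}), ({2},{1,3}), ({3},{1,2}), ... (4 more)
Total ordered pairs: 8


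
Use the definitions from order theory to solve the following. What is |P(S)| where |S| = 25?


Power set = 2^n.
2^25 = 33554432


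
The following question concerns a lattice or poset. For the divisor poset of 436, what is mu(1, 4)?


In a divisor lattice, mu(a,b) = mu(b/a) where mu is the classical Mobius function.
b/a = 4/1 = 4
Prime factorization of 4: primes [2]
4 is not squarefree, so mu(4) = 0


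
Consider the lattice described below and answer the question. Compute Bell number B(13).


B(n) = number of set partitions of an n-element set.
B(n) satisfies the recurrence: B(n+1) = sum_k C(n,k)*B(k).
B(13) = 27644437


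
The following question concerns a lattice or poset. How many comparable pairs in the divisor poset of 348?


A comparable pair {a,b} has a < b or b < a in the order.
Count unordered pairs where one element is strictly below the other.
Examples: {1,2}, {1,3}, {1,4}, {1,6}, ...
Total comparable pairs: 42


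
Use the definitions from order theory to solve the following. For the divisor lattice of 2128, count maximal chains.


A maximal chain goes from the minimum element to a maximal element via cover relations.
Counting all min-to-max paths in the cover graph.
Total maximal chains: 30


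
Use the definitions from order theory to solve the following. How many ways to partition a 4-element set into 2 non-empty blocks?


S(n,k) = k*S(n-1,k) + S(n-1,k-1).
S(3,2) = 3, S(3,1) = 1
S(4,2) = 2*3 + 1 = 6 + 1
S(4,2) = 7


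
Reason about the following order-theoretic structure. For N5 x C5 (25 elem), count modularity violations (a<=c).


Modular law: if a <= c then a v (b ^ c) = (a v b) ^ c.
Check all triples (a,b,c) with a <= c among 25 elements.
  e.g. a=(a,0), b=(c,0), c=(b,0): lhs=(a,0) != rhs=(b,0)
  e.g. a=(a,0), b=(c,1), c=(b,0): lhs=(a,0) != rhs=(b,0)
Total violating triples: 75


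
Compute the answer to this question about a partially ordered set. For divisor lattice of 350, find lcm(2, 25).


In a divisor lattice, join = lcm (least common multiple).
Compute lcm iteratively: start with first element, then lcm(current, next).
Elements: [2, 25]
lcm(2,25) = 50
Final lcm = 50


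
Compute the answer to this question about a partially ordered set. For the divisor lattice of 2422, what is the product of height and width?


Height = length of longest chain minus 1; width = size of largest antichain.
A maximum chain: 1 | 173 | 1211 | 2422  (height 3).
A maximum antichain: {2, 7, 173}  (width 3).
Product = 3 * 3 = 9


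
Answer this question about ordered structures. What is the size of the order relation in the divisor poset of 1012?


The order relation is {(a,b) : a <= b}, reflexive so it includes (a,a).
Examples: (1,1), (1,1012), (1,11), (1,2), (1,22), ...
Total ordered pairs: 54


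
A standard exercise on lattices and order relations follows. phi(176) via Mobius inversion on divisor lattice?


phi(n) = n * prod_{p|n} (1 - 1/p).
Prime divisors of 176: [2, 11]
phi(176) = 176 * (1 - 1/2) * (1 - 1/11)
phi(176) = 80


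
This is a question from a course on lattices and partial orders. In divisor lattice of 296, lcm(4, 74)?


Join=lcm.
gcd(4,74)=2
lcm=148


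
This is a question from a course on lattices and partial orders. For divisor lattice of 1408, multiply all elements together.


Divisors of 1408: [1, 2, 4, 8, 11, 16, 22, 32, 44, 64, 88, 128, 176, 352, 704, 1408]
Product = n^(d(n)/2) = 1408^(16/2)
Product = 15446185225522503919599616


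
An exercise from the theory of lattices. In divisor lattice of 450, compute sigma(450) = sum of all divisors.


sigma(n) = sum of divisors.
Divisors of 450: [1, 2, 3, 5, 6, 9, 10, 15, 18, 25, 30, 45, 50, 75, 90, 150, 225, 450]
Sum = 1209


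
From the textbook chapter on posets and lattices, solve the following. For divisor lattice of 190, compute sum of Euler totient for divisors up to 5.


Divisors of 190 up to 5: [1, 2, 5]
phi values: [1, 1, 4]
Sum = 6


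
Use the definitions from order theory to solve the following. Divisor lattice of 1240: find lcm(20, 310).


In a divisor lattice, join = lcm (least common multiple).
gcd(20,310) = 10
lcm(20,310) = 20*310/gcd = 6200/10 = 620


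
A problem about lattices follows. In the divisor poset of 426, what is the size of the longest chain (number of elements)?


A chain is a totally ordered subset; we count the number of elements in a maximum chain.
Compute, for each element x, the size of the longest chain ending at x:
  1: 1
  2: 2
  3: 2
  71: 2
  6: 3
  142: 3
  ...
A maximum chain: 1 < 2 < 6 < 426
Number of elements in the longest chain: 4


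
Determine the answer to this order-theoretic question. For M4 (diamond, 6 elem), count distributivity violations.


Distributive law: a ^ (b v c) = (a ^ b) v (a ^ c).
Check all 6^3 = 216 ordered triples (a,b,c).
  e.g. a=a1, b=a2, c=a3: lhs=a1 != rhs=0
  e.g. a=a1, b=a2, c=a4: lhs=a1 != rhs=0
Total violating triples: 24


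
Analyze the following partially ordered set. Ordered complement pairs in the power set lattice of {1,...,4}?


Complement pair (a,b): a meet b = bottom, a join b = top.
Here: A intersect B = {} and A union B = {1,...,4}.
Pairs found: ({},{1,2,3,4}), ({1},{2,3,4}), ({2},{1,3,4}), ({3},{1,2,4}), ... (12 more)
Total ordered pairs: 16


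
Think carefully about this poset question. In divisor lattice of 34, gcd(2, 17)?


Meet=gcd.
gcd(2,17)=1


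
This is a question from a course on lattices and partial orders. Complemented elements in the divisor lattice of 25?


An element a is complemented if some b has a meet b = bottom, a join b = top.
a is complemented iff gcd(a, n/a)=1, i.e. a is a unitary divisor of 25.
Complemented elements: 1, 25
Count: 2


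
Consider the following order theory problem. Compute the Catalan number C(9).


C(n) = C(2n, n) / (n+1).
C(18, 9) = 48620
C(9) = 48620 / 10 = 4862


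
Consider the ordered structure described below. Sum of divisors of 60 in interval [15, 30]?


Interval [15,30] in divisors of 60: [15, 30]
Sum = 45


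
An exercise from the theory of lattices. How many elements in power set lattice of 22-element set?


Power set = 2^n.
2^22 = 4194304


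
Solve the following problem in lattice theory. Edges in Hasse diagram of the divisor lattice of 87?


A cover relation a -< b holds when a < b with no c strictly between.
Cover relations:
  1 -< 3
  1 -< 29
  3 -< 87
  29 -< 87
Total: 4


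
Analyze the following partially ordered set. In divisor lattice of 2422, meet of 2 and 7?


In a divisor lattice, meet = gcd (greatest common divisor).
By Euclidean algorithm or factoring: gcd(2,7) = 1


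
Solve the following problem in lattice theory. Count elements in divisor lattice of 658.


Divisors of 658: [1, 2, 7, 14, 47, 94, 329, 658]
Count: 8


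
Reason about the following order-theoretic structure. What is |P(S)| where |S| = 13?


Power set = 2^n.
2^13 = 8192


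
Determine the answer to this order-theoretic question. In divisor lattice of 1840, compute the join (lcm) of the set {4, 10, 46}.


In a divisor lattice, join = lcm (least common multiple).
Compute lcm iteratively: start with first element, then lcm(current, next).
Elements: [4, 10, 46]
lcm(4,10) = 20
lcm(20,46) = 460
Final lcm = 460


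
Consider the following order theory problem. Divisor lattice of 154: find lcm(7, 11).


In a divisor lattice, join = lcm (least common multiple).
gcd(7,11) = 1
lcm(7,11) = 7*11/gcd = 77/1 = 77


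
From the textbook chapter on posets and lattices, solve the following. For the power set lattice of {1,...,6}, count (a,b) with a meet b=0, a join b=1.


Complement pair (a,b): a meet b = bottom, a join b = top.
Here: A intersect B = {} and A union B = {1,...,6}.
Pairs found: ({},{1,2,3,4,5,6}), ({1},{2,3,4,5,6}), ({2},{1,3,4,5,6}), ({3},{1,2,4,5,6}), ... (60 more)
Total ordered pairs: 64


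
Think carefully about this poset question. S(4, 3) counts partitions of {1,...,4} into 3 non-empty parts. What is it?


S(n,k) = k*S(n-1,k) + S(n-1,k-1).
S(3,3) = 1, S(3,2) = 3
S(4,3) = 3*1 + 3 = 3 + 3
S(4,3) = 6


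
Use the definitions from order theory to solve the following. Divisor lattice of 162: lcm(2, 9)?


Join=lcm.
gcd(2,9)=1
lcm=18


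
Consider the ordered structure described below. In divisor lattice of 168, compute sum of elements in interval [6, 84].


Interval [6,84] in divisors of 168: [6, 12, 42, 84]
Sum = 144


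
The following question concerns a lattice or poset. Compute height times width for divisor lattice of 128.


Height = length of longest chain minus 1; width = size of largest antichain.
A maximum chain: 1 | 2 | 4 | 8 | 16 | 32 | 64 | 128  (height 7).
A maximum antichain: {1}  (width 1).
Product = 7 * 1 = 7


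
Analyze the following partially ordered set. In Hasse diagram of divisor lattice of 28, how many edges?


A cover relation a -< b holds when a < b with no c strictly between.
Cover relations:
  1 -< 2
  1 -< 7
  2 -< 4
  2 -< 14
  4 -< 28
  7 -< 14
  14 -< 28
Total: 7


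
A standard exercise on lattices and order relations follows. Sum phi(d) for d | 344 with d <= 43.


Divisors of 344 up to 43: [1, 2, 4, 8, 43]
phi values: [1, 1, 2, 4, 42]
Sum = 50


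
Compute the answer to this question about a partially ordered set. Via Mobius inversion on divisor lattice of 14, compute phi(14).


phi(n) = n * prod_{p|n} (1 - 1/p).
Prime divisors of 14: [2, 7]
phi(14) = 14 * (1 - 1/2) * (1 - 1/7)
phi(14) = 6


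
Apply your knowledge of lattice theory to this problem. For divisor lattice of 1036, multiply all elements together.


Divisors of 1036: [1, 2, 4, 7, 14, 28, 37, 74, 148, 259, 518, 1036]
Product = n^(d(n)/2) = 1036^(12/2)
Product = 1236398679213838336


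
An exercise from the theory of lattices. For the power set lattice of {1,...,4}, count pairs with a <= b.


The order relation is {(a,b) : a <= b}, reflexive so it includes (a,a).
Examples: ({},{}), ({},{1,2}), ({},{1,2,3}), ({},{1,2,3,4}), ({},{1,2,4}), ...
Total ordered pairs: 81


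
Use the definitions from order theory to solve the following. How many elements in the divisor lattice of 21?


Divisors of 21: [1, 3, 7, 21]
Count: 4


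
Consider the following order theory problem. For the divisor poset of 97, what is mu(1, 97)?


In a divisor lattice, mu(a,b) = mu(b/a) where mu is the classical Mobius function.
b/a = 97/1 = 97
Prime factorization of 97: primes [97]
97 is squarefree with 1 prime factor(s), so mu(97) = (-1)^1 = -1


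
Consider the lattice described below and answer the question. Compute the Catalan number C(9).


C(n) = C(2n, n) / (n+1).
C(18, 9) = 48620
C(9) = 48620 / 10 = 4862


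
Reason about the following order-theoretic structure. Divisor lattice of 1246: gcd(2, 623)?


Meet=gcd.
gcd(2,623)=1


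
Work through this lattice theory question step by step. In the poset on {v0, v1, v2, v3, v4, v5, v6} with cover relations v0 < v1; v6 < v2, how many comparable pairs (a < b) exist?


A comparable pair {a,b} has a < b or b < a in the order.
Count unordered pairs where one element is strictly below the other.
Examples: {v0,v1}, {v2,v6}
Total comparable pairs: 2


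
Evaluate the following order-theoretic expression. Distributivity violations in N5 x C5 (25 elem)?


Distributive law: a ^ (b v c) = (a ^ b) v (a ^ c).
Check all 25^3 = 15625 ordered triples (a,b,c).
  e.g. a=(b,0), b=(a,0), c=(c,0): lhs=(b,0) != rhs=(a,0)
  e.g. a=(b,0), b=(a,0), c=(c,1): lhs=(b,0) != rhs=(a,0)
Total violating triples: 250


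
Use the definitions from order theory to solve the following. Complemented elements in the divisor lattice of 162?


An element a is complemented if some b has a meet b = bottom, a join b = top.
a is complemented iff gcd(a, n/a)=1, i.e. a is a unitary divisor of 162.
Complemented elements: 1, 2, 81, 162
Count: 4


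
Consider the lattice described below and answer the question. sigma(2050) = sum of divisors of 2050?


sigma(n) = sum of divisors.
Divisors of 2050: [1, 2, 5, 10, 25, 41, 50, 82, 205, 410, 1025, 2050]
Sum = 3906


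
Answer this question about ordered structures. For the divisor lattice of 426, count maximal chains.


A maximal chain goes from the minimum element to a maximal element via cover relations.
Counting all min-to-max paths in the cover graph.
Total maximal chains: 6


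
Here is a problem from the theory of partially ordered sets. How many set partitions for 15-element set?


B(n) = number of set partitions of an n-element set.
B(n) satisfies the recurrence: B(n+1) = sum_k C(n,k)*B(k).
B(15) = 1382958545


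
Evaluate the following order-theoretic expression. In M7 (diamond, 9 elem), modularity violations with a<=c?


Modular law: if a <= c then a v (b ^ c) = (a v b) ^ c.
Check all triples (a,b,c) with a <= c among 9 elements.
This lattice is modular (diamonds M_m and their chain-products are modular).
Total violating triples: 0


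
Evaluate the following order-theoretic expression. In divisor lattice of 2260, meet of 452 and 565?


In a divisor lattice, meet = gcd (greatest common divisor).
By Euclidean algorithm or factoring: gcd(452,565) = 113


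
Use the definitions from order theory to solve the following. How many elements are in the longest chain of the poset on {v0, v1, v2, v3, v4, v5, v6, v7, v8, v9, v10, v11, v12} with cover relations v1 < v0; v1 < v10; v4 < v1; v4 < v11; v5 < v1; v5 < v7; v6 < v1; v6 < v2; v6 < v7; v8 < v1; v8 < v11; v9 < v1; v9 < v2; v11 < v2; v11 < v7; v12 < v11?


A chain is a totally ordered subset; we count the number of elements in a maximum chain.
Compute, for each element x, the size of the longest chain ending at x:
  v3: 1
  v4: 1
  v5: 1
  v6: 1
  v8: 1
  v9: 1
  ...
A maximum chain: v4 < v1 < v0
Number of elements in the longest chain: 3


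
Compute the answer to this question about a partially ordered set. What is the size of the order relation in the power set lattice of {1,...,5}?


The order relation is {(a,b) : a <= b}, reflexive so it includes (a,a).
Examples: ({},{}), ({},{1,2}), ({},{1,2,3}), ({},{1,2,3,4}), ({},{1,2,3,4,5}), ...
Total ordered pairs: 243


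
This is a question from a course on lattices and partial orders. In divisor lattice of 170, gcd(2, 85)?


Meet=gcd.
gcd(2,85)=1


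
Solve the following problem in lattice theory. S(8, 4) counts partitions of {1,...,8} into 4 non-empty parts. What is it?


S(n,k) = k*S(n-1,k) + S(n-1,k-1).
S(7,4) = 350, S(7,3) = 301
S(8,4) = 4*350 + 301 = 1400 + 301
S(8,4) = 1701


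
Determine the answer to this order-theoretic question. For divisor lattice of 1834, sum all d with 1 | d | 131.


Interval [1,131] in divisors of 1834: [1, 131]
Sum = 132


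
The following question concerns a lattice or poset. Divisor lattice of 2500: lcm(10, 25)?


Join=lcm.
gcd(10,25)=5
lcm=50


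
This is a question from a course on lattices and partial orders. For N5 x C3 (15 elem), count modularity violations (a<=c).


Modular law: if a <= c then a v (b ^ c) = (a v b) ^ c.
Check all triples (a,b,c) with a <= c among 15 elements.
  e.g. a=(a,0), b=(c,0), c=(b,0): lhs=(a,0) != rhs=(b,0)
  e.g. a=(a,0), b=(c,1), c=(b,0): lhs=(a,0) != rhs=(b,0)
Total violating triples: 18


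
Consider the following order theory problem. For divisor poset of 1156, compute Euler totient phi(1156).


phi(n) = n * prod_{p|n} (1 - 1/p).
Prime divisors of 1156: [2, 17]
phi(1156) = 1156 * (1 - 1/2) * (1 - 1/17)
phi(1156) = 544


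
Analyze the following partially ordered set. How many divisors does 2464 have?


Divisors of 2464: [1, 2, 4, 7, 8, 11, 14, 16, 22, 28, 32, 44, 56, 77, 88, 112, 154, 176, 224, 308, 352, 616, 1232, 2464]
Count: 24


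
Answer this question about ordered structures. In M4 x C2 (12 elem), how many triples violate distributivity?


Distributive law: a ^ (b v c) = (a ^ b) v (a ^ c).
Check all 12^3 = 1728 ordered triples (a,b,c).
  e.g. a=(a1,0), b=(a2,0), c=(a3,0): lhs=(a1,0) != rhs=(0,0)
  e.g. a=(a1,0), b=(a2,0), c=(a3,1): lhs=(a1,0) != rhs=(0,0)
Total violating triples: 192


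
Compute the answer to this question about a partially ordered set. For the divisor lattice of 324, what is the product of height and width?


Height = length of longest chain minus 1; width = size of largest antichain.
A maximum chain: 1 | 3 | 9 | 27 | 81 | 162 | 324  (height 6).
A maximum antichain: {4, 6, 9}  (width 3).
Product = 6 * 3 = 18


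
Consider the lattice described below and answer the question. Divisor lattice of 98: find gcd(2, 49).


In a divisor lattice, meet = gcd (greatest common divisor).
By Euclidean algorithm or factoring: gcd(2,49) = 1


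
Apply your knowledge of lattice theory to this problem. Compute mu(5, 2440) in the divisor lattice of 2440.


In a divisor lattice, mu(a,b) = mu(b/a) where mu is the classical Mobius function.
b/a = 2440/5 = 488
Prime factorization of 488: primes [2, 61]
488 is not squarefree, so mu(488) = 0


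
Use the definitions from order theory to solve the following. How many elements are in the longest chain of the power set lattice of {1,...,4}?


A chain is a totally ordered subset; we count the number of elements in a maximum chain.
Compute, for each element x, the size of the longest chain ending at x:
  {}: 1
  {1}: 2
  {2}: 2
  {3}: 2
  {4}: 2
  {1,2}: 3
  ...
A maximum chain: {} < {1} < {1,2} < {1,2,3} < {1,2,3,4}
Number of elements in the longest chain: 5


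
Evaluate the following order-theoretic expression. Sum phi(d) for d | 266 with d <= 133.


Divisors of 266 up to 133: [1, 2, 7, 14, 19, 38, 133]
phi values: [1, 1, 6, 6, 18, 18, 108]
Sum = 158


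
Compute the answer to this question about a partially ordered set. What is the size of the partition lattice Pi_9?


B(n) = number of set partitions of an n-element set.
B(n) satisfies the recurrence: B(n+1) = sum_k C(n,k)*B(k).
B(9) = 21147


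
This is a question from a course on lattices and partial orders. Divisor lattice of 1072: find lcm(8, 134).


In a divisor lattice, join = lcm (least common multiple).
gcd(8,134) = 2
lcm(8,134) = 8*134/gcd = 1072/2 = 536


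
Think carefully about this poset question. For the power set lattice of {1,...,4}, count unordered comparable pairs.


A comparable pair {a,b} has a < b or b < a in the order.
Count unordered pairs where one element is strictly below the other.
Examples: {{},{1}}, {{},{2}}, {{},{3}}, {{},{4}}, ...
Total comparable pairs: 65


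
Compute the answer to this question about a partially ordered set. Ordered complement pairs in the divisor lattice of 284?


Complement pair (a,b): a meet b = bottom, a join b = top.
Here: gcd(a,b)=1 and lcm(a,b)=284, i.e. a*b=284 with a,b coprime.
Pairs found: (1,284), (4,71), (71,4), (284,1)
Total ordered pairs: 4


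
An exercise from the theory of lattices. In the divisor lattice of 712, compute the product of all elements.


Divisors of 712: [1, 2, 4, 8, 89, 178, 356, 712]
Product = n^(d(n)/2) = 712^(8/2)
Product = 256992219136


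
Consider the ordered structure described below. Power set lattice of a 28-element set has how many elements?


Power set = 2^n.
2^28 = 268435456


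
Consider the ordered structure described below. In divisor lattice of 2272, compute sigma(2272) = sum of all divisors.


sigma(n) = sum of divisors.
Divisors of 2272: [1, 2, 4, 8, 16, 32, 71, 142, 284, 568, 1136, 2272]
Sum = 4536


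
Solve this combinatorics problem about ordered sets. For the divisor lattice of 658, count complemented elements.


An element a is complemented if some b has a meet b = bottom, a join b = top.
a is complemented iff gcd(a, n/a)=1, i.e. a is a unitary divisor of 658.
Complemented elements: 1, 2, 7, 14, 47, 94, ... (2 more)
Count: 8


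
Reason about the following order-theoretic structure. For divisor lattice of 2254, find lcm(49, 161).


In a divisor lattice, join = lcm (least common multiple).
Compute lcm iteratively: start with first element, then lcm(current, next).
Elements: [49, 161]
lcm(49,161) = 1127
Final lcm = 1127


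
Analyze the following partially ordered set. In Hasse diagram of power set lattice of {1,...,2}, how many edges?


A cover relation a -< b holds when a < b with no c strictly between.
Cover relations:
  {} -< {1}
  {} -< {2}
  {1} -< {1,2}
  {2} -< {1,2}
Total: 4


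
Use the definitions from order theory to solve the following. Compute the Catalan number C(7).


C(n) = C(2n, n) / (n+1).
C(14, 7) = 3432
C(7) = 3432 / 8 = 429


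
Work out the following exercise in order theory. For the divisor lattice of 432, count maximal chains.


A maximal chain goes from the minimum element to a maximal element via cover relations.
Counting all min-to-max paths in the cover graph.
Total maximal chains: 35


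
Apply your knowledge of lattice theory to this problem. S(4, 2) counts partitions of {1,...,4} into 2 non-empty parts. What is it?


S(n,k) = k*S(n-1,k) + S(n-1,k-1).
S(3,2) = 3, S(3,1) = 1
S(4,2) = 2*3 + 1 = 6 + 1
S(4,2) = 7


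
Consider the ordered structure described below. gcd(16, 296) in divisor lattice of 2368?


Meet=gcd.
gcd(16,296)=8


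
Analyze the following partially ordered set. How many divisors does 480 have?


Divisors of 480: [1, 2, 3, 4, 5, 6, 8, 10, 12, 15, 16, 20, 24, 30, 32, 40, 48, 60, 80, 96, 120, 160, 240, 480]
Count: 24


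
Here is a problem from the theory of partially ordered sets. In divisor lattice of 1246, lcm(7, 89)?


Join=lcm.
gcd(7,89)=1
lcm=623


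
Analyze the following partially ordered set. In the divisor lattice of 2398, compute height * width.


Height = length of longest chain minus 1; width = size of largest antichain.
A maximum chain: 1 | 109 | 1199 | 2398  (height 3).
A maximum antichain: {2, 11, 109}  (width 3).
Product = 3 * 3 = 9


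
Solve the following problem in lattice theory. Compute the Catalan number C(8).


C(n) = C(2n, n) / (n+1).
C(16, 8) = 12870
C(8) = 12870 / 9 = 1430


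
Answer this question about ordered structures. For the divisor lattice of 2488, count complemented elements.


An element a is complemented if some b has a meet b = bottom, a join b = top.
a is complemented iff gcd(a, n/a)=1, i.e. a is a unitary divisor of 2488.
Complemented elements: 1, 8, 311, 2488
Count: 4


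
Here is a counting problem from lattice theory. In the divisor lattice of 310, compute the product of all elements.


Divisors of 310: [1, 2, 5, 10, 31, 62, 155, 310]
Product = n^(d(n)/2) = 310^(8/2)
Product = 9235210000


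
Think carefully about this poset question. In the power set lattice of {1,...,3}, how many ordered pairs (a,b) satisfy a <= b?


The order relation is {(a,b) : a <= b}, reflexive so it includes (a,a).
Examples: ({},{}), ({},{1,2}), ({},{1,2,3}), ({},{1,3}), ({},{1}), ...
Total ordered pairs: 27


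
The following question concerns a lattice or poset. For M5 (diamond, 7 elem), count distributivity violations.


Distributive law: a ^ (b v c) = (a ^ b) v (a ^ c).
Check all 7^3 = 343 ordered triples (a,b,c).
  e.g. a=a1, b=a2, c=a3: lhs=a1 != rhs=0
  e.g. a=a1, b=a2, c=a4: lhs=a1 != rhs=0
Total violating triples: 60


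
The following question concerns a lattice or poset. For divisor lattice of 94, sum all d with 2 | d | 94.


Interval [2,94] in divisors of 94: [2, 94]
Sum = 96


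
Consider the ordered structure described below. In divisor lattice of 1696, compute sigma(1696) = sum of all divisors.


sigma(n) = sum of divisors.
Divisors of 1696: [1, 2, 4, 8, 16, 32, 53, 106, 212, 424, 848, 1696]
Sum = 3402


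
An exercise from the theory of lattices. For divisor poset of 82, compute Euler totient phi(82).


phi(n) = n * prod_{p|n} (1 - 1/p).
Prime divisors of 82: [2, 41]
phi(82) = 82 * (1 - 1/2) * (1 - 1/41)
phi(82) = 40


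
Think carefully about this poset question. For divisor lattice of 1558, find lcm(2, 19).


In a divisor lattice, join = lcm (least common multiple).
Compute lcm iteratively: start with first element, then lcm(current, next).
Elements: [2, 19]
lcm(2,19) = 38
Final lcm = 38


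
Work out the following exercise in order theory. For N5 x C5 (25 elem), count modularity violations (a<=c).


Modular law: if a <= c then a v (b ^ c) = (a v b) ^ c.
Check all triples (a,b,c) with a <= c among 25 elements.
  e.g. a=(a,0), b=(c,0), c=(b,0): lhs=(a,0) != rhs=(b,0)
  e.g. a=(a,0), b=(c,1), c=(b,0): lhs=(a,0) != rhs=(b,0)
Total violating triples: 75


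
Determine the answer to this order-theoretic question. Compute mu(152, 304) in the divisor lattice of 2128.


In a divisor lattice, mu(a,b) = mu(b/a) where mu is the classical Mobius function.
b/a = 304/152 = 2
Prime factorization of 2: primes [2]
2 is squarefree with 1 prime factor(s), so mu(2) = (-1)^1 = -1


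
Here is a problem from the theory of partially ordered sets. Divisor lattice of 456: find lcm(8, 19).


In a divisor lattice, join = lcm (least common multiple).
gcd(8,19) = 1
lcm(8,19) = 8*19/gcd = 152/1 = 152


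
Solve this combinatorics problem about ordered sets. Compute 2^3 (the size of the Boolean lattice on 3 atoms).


Power set = 2^n.
2^3 = 8


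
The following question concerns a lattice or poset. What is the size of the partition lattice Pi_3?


B(n) = number of set partitions of an n-element set.
B(n) satisfies the recurrence: B(n+1) = sum_k C(n,k)*B(k).
B(3) = 5


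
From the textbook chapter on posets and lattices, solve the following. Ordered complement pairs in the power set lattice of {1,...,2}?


Complement pair (a,b): a meet b = bottom, a join b = top.
Here: A intersect B = {} and A union B = {1,...,2}.
Pairs found: ({},{1,2}), ({1},{2}), ({2},{1}), ({1,2},{})
Total ordered pairs: 4


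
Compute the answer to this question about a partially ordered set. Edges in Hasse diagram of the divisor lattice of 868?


A cover relation a -< b holds when a < b with no c strictly between.
Cover relations:
  1 -< 2
  1 -< 7
  1 -< 31
  2 -< 4
  2 -< 14
  2 -< 62
  4 -< 28
  4 -< 124
  ...12 more
Total: 20


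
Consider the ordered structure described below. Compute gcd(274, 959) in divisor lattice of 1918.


In a divisor lattice, meet = gcd (greatest common divisor).
By Euclidean algorithm or factoring: gcd(274,959) = 137


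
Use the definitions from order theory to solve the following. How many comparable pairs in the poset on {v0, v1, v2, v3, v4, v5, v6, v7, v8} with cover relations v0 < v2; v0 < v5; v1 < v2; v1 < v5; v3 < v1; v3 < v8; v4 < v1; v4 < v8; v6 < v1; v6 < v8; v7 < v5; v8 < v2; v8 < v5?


A comparable pair {a,b} has a < b or b < a in the order.
Count unordered pairs where one element is strictly below the other.
Examples: {v0,v2}, {v0,v5}, {v1,v2}, {v1,v3}, ...
Total comparable pairs: 19


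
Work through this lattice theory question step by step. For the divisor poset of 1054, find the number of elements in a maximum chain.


A chain is a totally ordered subset; we count the number of elements in a maximum chain.
Compute, for each element x, the size of the longest chain ending at x:
  1: 1
  2: 2
  17: 2
  31: 2
  34: 3
  62: 3
  ...
A maximum chain: 1 < 2 < 34 < 1054
Number of elements in the longest chain: 4


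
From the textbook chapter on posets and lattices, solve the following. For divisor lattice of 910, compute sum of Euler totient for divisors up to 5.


Divisors of 910 up to 5: [1, 2, 5]
phi values: [1, 1, 4]
Sum = 6


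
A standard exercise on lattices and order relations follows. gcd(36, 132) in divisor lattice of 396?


Meet=gcd.
gcd(36,132)=12


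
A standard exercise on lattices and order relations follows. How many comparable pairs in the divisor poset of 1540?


A comparable pair {a,b} has a < b or b < a in the order.
Count unordered pairs where one element is strictly below the other.
Examples: {1,2}, {1,4}, {1,5}, {1,7}, ...
Total comparable pairs: 138


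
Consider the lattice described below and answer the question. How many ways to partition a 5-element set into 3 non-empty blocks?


S(n,k) = k*S(n-1,k) + S(n-1,k-1).
S(4,3) = 6, S(4,2) = 7
S(5,3) = 3*6 + 7 = 18 + 7
S(5,3) = 25


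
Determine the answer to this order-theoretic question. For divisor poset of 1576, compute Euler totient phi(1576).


phi(n) = n * prod_{p|n} (1 - 1/p).
Prime divisors of 1576: [2, 197]
phi(1576) = 1576 * (1 - 1/2) * (1 - 1/197)
phi(1576) = 784


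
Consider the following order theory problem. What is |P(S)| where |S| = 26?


Power set = 2^n.
2^26 = 67108864


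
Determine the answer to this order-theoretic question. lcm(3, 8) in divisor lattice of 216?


Join=lcm.
gcd(3,8)=1
lcm=24


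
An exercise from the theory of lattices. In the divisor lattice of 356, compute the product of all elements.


Divisors of 356: [1, 2, 4, 89, 178, 356]
Product = n^(d(n)/2) = 356^(6/2)
Product = 45118016


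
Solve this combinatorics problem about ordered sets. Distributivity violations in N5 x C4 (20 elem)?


Distributive law: a ^ (b v c) = (a ^ b) v (a ^ c).
Check all 20^3 = 8000 ordered triples (a,b,c).
  e.g. a=(b,0), b=(a,0), c=(c,0): lhs=(b,0) != rhs=(a,0)
  e.g. a=(b,0), b=(a,0), c=(c,1): lhs=(b,0) != rhs=(a,0)
Total violating triples: 128


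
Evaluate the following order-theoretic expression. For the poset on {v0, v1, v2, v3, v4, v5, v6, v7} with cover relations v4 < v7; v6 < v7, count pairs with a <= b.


The order relation is {(a,b) : a <= b}, reflexive so it includes (a,a).
Examples: (v0,v0), (v1,v1), (v2,v2), (v3,v3), (v4,v4), ...
Total ordered pairs: 10


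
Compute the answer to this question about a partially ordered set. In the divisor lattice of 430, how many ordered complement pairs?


Complement pair (a,b): a meet b = bottom, a join b = top.
Here: gcd(a,b)=1 and lcm(a,b)=430, i.e. a*b=430 with a,b coprime.
Pairs found: (1,430), (2,215), (5,86), (10,43), ... (4 more)
Total ordered pairs: 8


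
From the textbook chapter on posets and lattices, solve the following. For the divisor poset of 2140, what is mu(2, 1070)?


In a divisor lattice, mu(a,b) = mu(b/a) where mu is the classical Mobius function.
b/a = 1070/2 = 535
Prime factorization of 535: primes [5, 107]
535 is squarefree with 2 prime factor(s), so mu(535) = (-1)^2 = 1


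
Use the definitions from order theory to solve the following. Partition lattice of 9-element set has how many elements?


B(n) = number of set partitions of an n-element set.
B(n) satisfies the recurrence: B(n+1) = sum_k C(n,k)*B(k).
B(9) = 21147


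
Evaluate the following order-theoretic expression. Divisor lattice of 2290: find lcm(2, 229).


In a divisor lattice, join = lcm (least common multiple).
gcd(2,229) = 1
lcm(2,229) = 2*229/gcd = 458/1 = 458


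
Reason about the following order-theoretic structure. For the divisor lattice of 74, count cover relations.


A cover relation a -< b holds when a < b with no c strictly between.
Cover relations:
  1 -< 2
  1 -< 37
  2 -< 74
  37 -< 74
Total: 4


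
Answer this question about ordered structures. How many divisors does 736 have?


Divisors of 736: [1, 2, 4, 8, 16, 23, 32, 46, 92, 184, 368, 736]
Count: 12


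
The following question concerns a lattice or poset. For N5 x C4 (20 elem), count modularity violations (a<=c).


Modular law: if a <= c then a v (b ^ c) = (a v b) ^ c.
Check all triples (a,b,c) with a <= c among 20 elements.
  e.g. a=(a,0), b=(c,0), c=(b,0): lhs=(a,0) != rhs=(b,0)
  e.g. a=(a,0), b=(c,1), c=(b,0): lhs=(a,0) != rhs=(b,0)
Total violating triples: 40


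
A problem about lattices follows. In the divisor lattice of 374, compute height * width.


Height = length of longest chain minus 1; width = size of largest antichain.
A maximum chain: 1 | 17 | 187 | 374  (height 3).
A maximum antichain: {2, 11, 17}  (width 3).
Product = 3 * 3 = 9
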